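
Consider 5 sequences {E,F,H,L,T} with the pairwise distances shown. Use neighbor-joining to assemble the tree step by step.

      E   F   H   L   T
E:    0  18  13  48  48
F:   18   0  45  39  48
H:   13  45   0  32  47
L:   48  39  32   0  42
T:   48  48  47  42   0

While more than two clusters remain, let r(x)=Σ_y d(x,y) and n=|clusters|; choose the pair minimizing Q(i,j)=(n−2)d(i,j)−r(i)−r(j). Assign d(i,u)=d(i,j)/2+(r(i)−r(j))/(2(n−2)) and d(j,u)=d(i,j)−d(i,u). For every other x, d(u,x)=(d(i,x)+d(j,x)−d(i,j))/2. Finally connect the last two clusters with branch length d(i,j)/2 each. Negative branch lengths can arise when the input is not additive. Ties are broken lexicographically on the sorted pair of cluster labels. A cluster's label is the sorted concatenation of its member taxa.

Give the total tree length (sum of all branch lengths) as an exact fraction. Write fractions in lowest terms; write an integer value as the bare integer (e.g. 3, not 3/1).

1. join E+H (d=13, Q=-225) ⇒ EH; edges |E|=29/6, |H|=49/6
  updated: d(EH,F)=25, d(EH,L)=67/2, d(EH,T)=41
2. join EH+F (d=25, Q=-323/2) ⇒ EFH; edges |EH|=75/8, |F|=125/8
  updated: d(EFH,L)=95/4, d(EFH,T)=32
3. join EFH+L (d=95/4, Q=-391/4) ⇒ EFHL; edges |EFH|=55/8, |L|=135/8
  updated: d(EFHL,T)=201/8
4. join EFHL+T (d=201/8) ⇒ EFHLT; edges |EFHL|=201/16, |T|=201/16
final tree: ((((E:29/6,H:49/6):75/8,F:125/8):55/8,L:135/8):201/16,T:201/16)
total length: 695/8

695/8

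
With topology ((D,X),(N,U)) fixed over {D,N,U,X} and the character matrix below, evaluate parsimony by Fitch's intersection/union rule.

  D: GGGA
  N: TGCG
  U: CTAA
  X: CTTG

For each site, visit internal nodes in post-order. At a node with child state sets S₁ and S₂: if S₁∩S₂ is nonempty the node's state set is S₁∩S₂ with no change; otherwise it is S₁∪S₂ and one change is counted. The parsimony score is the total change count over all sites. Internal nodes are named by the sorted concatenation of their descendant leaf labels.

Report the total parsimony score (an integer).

9

[col 0] DX: children D:{G}, X:{C} ∪→ {C,G}; cost 1
[col 0] NU: children N:{T}, U:{C} ∪→ {C,T}; cost 1
[col 0] DNUX: children DX:{C,G}, NU:{C,T} ∩→ {C}; cost 0
[col 1] DX: children D:{G}, X:{T} ∪→ {G,T}; cost 1
[col 1] NU: children N:{G}, U:{T} ∪→ {G,T}; cost 1
[col 1] DNUX: children DX:{G,T}, NU:{G,T} ∩→ {G,T}; cost 0
[col 2] DX: children D:{G}, X:{T} ∪→ {G,T}; cost 1
[col 2] NU: children N:{C}, U:{A} ∪→ {A,C}; cost 1
[col 2] DNUX: children DX:{G,T}, NU:{A,C} ∪→ {A,C,G,T}; cost 1
[col 3] DX: children D:{A}, X:{G} ∪→ {A,G}; cost 1
[col 3] NU: children N:{G}, U:{A} ∪→ {A,G}; cost 1
[col 3] DNUX: children DX:{A,G}, NU:{A,G} ∩→ {A,G}; cost 0
per-site changes: [2, 2, 3, 2]; total = 9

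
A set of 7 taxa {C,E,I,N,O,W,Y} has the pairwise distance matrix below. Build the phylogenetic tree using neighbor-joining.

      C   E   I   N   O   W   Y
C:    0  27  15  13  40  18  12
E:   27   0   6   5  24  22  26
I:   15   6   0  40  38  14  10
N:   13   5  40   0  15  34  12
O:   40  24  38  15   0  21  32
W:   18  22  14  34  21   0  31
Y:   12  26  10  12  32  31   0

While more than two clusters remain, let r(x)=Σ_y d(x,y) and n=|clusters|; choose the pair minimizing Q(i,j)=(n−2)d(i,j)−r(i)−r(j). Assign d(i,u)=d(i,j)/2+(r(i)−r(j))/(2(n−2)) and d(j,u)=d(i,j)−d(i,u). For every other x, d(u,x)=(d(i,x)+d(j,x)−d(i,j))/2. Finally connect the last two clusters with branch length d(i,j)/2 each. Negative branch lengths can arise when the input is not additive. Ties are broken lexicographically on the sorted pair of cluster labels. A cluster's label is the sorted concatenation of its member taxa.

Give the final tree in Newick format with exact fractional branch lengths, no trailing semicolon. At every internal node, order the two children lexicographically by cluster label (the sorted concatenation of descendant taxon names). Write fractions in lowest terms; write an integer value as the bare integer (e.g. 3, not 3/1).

((((C:41/8,Y:55/8):115/32,I:93/32):95/32,(E:3,(N:12/5,O:63/5):4):239/32):321/64,W:321/64)

1. join N+O (d=15, Q=-214) ⇒ NO; edges |N|=12/5, |O|=63/5
  updated: d(C,NO)=19, d(E,NO)=7, d(I,NO)=63/2, d(NO,W)=20, d(NO,Y)=29/2
2. join E+NO (d=7, Q=-152) ⇒ ENO; edges |E|=3, |NO|=4
  updated: d(C,ENO)=39/2, d(ENO,I)=61/4, d(ENO,W)=35/2, d(ENO,Y)=67/4
3. join C+Y (d=12, Q=-393/4) ⇒ CY; edges |C|=41/8, |Y|=55/8
  updated: d(CY,ENO)=97/8, d(CY,I)=13/2, d(CY,W)=37/2
4. join CY+I (d=13/2, Q=-479/8) ⇒ CIY; edges |CY|=115/32, |I|=93/32
  updated: d(CIY,ENO)=167/16, d(CIY,W)=13
5. join CIY+ENO (d=167/16, Q=-655/16) ⇒ CEINOY; edges |CIY|=95/32, |ENO|=239/32
  updated: d(CEINOY,W)=321/32
6. join CEINOY+W (d=321/32) ⇒ CEINOWY; edges |CEINOY|=321/64, |W|=321/64
final tree: ((((C:41/8,Y:55/8):115/32,I:93/32):95/32,(E:3,(N:12/5,O:63/5):4):239/32):321/64,W:321/64)
total length: 1951/32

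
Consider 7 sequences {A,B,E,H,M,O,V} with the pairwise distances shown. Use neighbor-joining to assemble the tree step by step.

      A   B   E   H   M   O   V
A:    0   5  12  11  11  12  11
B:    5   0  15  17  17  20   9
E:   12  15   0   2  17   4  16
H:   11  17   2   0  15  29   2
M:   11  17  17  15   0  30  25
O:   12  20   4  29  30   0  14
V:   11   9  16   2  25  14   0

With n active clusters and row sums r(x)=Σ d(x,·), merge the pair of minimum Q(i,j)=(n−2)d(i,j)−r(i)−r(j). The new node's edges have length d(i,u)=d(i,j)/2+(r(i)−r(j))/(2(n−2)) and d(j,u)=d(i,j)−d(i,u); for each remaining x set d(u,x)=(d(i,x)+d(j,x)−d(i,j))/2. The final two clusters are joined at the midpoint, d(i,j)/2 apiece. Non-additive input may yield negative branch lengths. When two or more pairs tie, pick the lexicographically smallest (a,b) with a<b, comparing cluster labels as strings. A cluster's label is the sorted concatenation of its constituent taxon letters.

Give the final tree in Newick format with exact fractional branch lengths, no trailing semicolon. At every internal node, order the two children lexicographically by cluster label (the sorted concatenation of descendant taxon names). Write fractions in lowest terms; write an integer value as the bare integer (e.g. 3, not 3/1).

step 1: merge (E,O) at d=4, Q=-155; branch lengths E→-23/10, O→63/10; new cluster EO
  updated: d(A,EO)=10, d(B,EO)=31/2, d(EO,H)=27/2, d(EO,M)=43/2, d(EO,V)=13
step 2: merge (H,V) at d=2, Q=-221/2; branch lengths H→13/16, V→19/16; new cluster HV
  updated: d(A,HV)=10, d(B,HV)=12, d(EO,HV)=49/4, d(HV,M)=19
step 3: merge (EO,HV) at d=49/4, Q=-303/4; branch lengths EO→57/8, HV→41/8; new cluster EHOV
  updated: d(A,EHOV)=31/8, d(B,EHOV)=61/8, d(EHOV,M)=113/8
step 4: merge (A,M) at d=11, Q=-40; branch lengths A→-1/16, M→177/16; new cluster AM
  updated: d(AM,B)=11/2, d(AM,EHOV)=7/2
step 5: merge (AM,B) at d=11/2, Q=-133/8; branch lengths AM→11/16, B→77/16; new cluster ABM
  updated: d(ABM,EHOV)=45/16
step 6: merge (ABM,EHOV) at d=45/16; branch lengths ABM→45/32, EHOV→45/32; new cluster ABEHMOV
final tree: (((A:-1/16,M:177/16):11/16,B:77/16):45/32,((E:-23/10,O:63/10):57/8,(H:13/16,V:19/16):41/8):45/32)
total length: 601/16

(((A:-1/16,M:177/16):11/16,B:77/16):45/32,((E:-23/10,O:63/10):57/8,(H:13/16,V:19/16):41/8):45/32)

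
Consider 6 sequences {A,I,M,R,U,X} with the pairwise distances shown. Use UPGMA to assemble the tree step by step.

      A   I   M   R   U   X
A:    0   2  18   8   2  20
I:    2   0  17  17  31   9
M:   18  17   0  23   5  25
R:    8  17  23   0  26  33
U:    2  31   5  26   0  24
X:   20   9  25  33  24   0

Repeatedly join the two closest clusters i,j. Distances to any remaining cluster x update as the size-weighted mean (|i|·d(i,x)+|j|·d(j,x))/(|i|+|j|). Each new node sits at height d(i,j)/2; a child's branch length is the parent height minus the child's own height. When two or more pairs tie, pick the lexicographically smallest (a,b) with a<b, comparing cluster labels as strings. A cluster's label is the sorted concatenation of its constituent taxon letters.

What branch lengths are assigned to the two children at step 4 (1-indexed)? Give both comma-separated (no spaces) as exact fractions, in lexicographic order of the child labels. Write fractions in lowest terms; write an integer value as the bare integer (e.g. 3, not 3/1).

1. join A+I (d=2) ⇒ AI; edges |A|=1, |I|=1
  updated: d(AI,M)=35/2, d(AI,R)=25/2, d(AI,U)=33/2, d(AI,X)=29/2
2. join M+U (d=5) ⇒ MU; edges |M|=5/2, |U|=5/2
  updated: d(AI,MU)=17, d(MU,R)=49/2, d(MU,X)=49/2
3. join AI+R (d=25/2) ⇒ AIR; edges |AI|=21/4, |R|=25/4
  updated: d(AIR,MU)=39/2, d(AIR,X)=62/3
4. join AIR+MU (d=39/2) ⇒ AIMRU; edges |AIR|=7/2, |MU|=29/4
  updated: d(AIMRU,X)=111/5
5. join AIMRU+X (d=111/5) ⇒ AIMRUX; edges |AIMRU|=27/20, |X|=111/10
final tree: ((((A:1,I:1):21/4,R:25/4):7/2,(M:5/2,U:5/2):29/4):27/20,X:111/10)
total length: 417/10

7/2,29/4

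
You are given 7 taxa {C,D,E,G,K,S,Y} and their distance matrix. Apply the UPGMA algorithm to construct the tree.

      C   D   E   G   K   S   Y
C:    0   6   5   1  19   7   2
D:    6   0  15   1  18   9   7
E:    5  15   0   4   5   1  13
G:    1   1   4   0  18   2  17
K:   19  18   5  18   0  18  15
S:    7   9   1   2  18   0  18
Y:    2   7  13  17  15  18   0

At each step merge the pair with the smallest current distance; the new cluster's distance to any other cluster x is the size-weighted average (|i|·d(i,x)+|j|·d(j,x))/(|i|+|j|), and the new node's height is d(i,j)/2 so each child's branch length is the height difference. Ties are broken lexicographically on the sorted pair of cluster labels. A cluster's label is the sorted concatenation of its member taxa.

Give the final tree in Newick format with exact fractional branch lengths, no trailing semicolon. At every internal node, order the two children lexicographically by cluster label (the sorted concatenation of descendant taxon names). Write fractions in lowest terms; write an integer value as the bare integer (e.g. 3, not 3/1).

(((((C:1/2,G:1/2):5/4,D:7/4):7/4,(E:1/2,S:1/2):3):11/5,Y:57/10):41/20,K:31/4)

iteration 1: select C,G (d=1); attach at lengths (1/2, 1/2); label the merged cluster CG
  updated: d(CG,D)=7/2, d(CG,E)=9/2, d(CG,K)=37/2, d(CG,S)=9/2, d(CG,Y)=19/2
iteration 2: select E,S (d=1); attach at lengths (1/2, 1/2); label the merged cluster ES
  updated: d(CG,ES)=9/2, d(D,ES)=12, d(ES,K)=23/2, d(ES,Y)=31/2
iteration 3: select CG,D (d=7/2); attach at lengths (5/4, 7/4); label the merged cluster CDG
  updated: d(CDG,ES)=7, d(CDG,K)=55/3, d(CDG,Y)=26/3
iteration 4: select CDG,ES (d=7); attach at lengths (7/4, 3); label the merged cluster CDEGS
  updated: d(CDEGS,K)=78/5, d(CDEGS,Y)=57/5
iteration 5: select CDEGS,Y (d=57/5); attach at lengths (11/5, 57/10); label the merged cluster CDEGSY
  updated: d(CDEGSY,K)=31/2
iteration 6: select CDEGSY,K (d=31/2); attach at lengths (41/20, 31/4); label the merged cluster CDEGKSY
final tree: (((((C:1/2,G:1/2):5/4,D:7/4):7/4,(E:1/2,S:1/2):3):11/5,Y:57/10):41/20,K:31/4)
total length: 549/20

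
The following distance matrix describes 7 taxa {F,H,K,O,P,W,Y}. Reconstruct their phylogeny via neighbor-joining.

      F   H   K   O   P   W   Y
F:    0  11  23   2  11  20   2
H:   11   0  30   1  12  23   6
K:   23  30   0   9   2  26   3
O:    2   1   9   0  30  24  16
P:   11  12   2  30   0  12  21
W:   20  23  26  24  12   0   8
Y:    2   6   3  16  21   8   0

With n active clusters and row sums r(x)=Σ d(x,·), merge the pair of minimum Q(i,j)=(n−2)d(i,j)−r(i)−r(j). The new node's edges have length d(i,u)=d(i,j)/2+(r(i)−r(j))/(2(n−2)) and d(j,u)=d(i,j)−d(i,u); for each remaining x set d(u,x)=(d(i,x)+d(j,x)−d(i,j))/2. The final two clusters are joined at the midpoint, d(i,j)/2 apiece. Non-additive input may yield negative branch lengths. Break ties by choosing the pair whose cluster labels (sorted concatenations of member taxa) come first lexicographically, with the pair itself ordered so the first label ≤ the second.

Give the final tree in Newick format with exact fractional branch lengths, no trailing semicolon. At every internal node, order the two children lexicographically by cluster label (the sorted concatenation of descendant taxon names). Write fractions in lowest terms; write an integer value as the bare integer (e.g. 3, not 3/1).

((((F:5/8,(H:7/16,O:9/16):43/8):163/32,Y:-59/32):75/32,(K:3/2,P:1/2):279/32):297/64,W:297/64)

step 1: merge (K,P) at d=2, Q=-171; branch lengths K→3/2, P→1/2; new cluster KP
  updated: d(F,KP)=16, d(H,KP)=20, d(KP,O)=37/2, d(KP,W)=18, d(KP,Y)=11
step 2: merge (H,O) at d=1, Q=-237/2; branch lengths H→7/16, O→9/16; new cluster HO
  updated: d(F,HO)=6, d(HO,KP)=75/4, d(HO,W)=23, d(HO,Y)=21/2
step 3: merge (F,HO) at d=6, Q=-337/4; branch lengths F→5/8, HO→43/8; new cluster FHO
  updated: d(FHO,KP)=115/8, d(FHO,W)=37/2, d(FHO,Y)=13/4
step 4: merge (FHO,Y) at d=13/4, Q=-415/8; branch lengths FHO→163/32, Y→-59/32; new cluster FHOY
  updated: d(FHOY,KP)=177/16, d(FHOY,W)=93/8
step 5: merge (FHOY,KP) at d=177/16, Q=-651/16; branch lengths FHOY→75/32, KP→279/32; new cluster FHKOPY
  updated: d(FHKOPY,W)=297/32
step 6: merge (FHKOPY,W) at d=297/32; branch lengths FHKOPY→297/64, W→297/64; new cluster FHKOPWY
final tree: ((((F:5/8,(H:7/16,O:9/16):43/8):163/32,Y:-59/32):75/32,(K:3/2,P:1/2):279/32):297/64,W:297/64)
total length: 1043/32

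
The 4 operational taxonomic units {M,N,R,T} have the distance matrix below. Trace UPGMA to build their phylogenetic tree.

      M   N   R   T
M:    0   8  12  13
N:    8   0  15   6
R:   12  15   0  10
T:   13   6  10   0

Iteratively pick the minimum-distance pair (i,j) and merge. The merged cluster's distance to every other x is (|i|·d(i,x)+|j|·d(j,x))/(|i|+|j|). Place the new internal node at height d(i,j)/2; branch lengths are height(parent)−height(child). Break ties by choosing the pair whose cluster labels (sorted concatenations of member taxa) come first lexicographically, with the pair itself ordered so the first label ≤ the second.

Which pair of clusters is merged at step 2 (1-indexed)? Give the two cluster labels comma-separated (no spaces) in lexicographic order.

iteration 1: select N,T (d=6); attach at lengths (3, 3); label the merged cluster NT
  updated: d(M,NT)=21/2, d(NT,R)=25/2
iteration 2: select M,NT (d=21/2); attach at lengths (21/4, 9/4); label the merged cluster MNT
  updated: d(MNT,R)=37/3
iteration 3: select MNT,R (d=37/3); attach at lengths (11/12, 37/6); label the merged cluster MNRT
final tree: ((M:21/4,(N:3,T:3):9/4):11/12,R:37/6)
total length: 247/12

M,NT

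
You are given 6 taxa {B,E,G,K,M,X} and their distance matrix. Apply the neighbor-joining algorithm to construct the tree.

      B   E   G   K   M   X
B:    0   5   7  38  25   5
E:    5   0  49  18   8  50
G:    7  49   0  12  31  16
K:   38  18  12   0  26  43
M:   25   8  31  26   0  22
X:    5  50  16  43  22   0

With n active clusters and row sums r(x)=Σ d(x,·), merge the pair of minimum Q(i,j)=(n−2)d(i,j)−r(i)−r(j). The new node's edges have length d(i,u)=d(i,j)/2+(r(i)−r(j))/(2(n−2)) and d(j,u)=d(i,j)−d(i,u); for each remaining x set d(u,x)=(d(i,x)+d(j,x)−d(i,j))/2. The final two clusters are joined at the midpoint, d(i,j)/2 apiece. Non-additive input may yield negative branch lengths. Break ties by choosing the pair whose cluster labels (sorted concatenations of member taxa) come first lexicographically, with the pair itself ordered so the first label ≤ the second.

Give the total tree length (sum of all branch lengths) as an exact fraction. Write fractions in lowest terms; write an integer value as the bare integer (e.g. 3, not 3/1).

211/4

step 1: merge (E,M) at d=8, Q=-210; branch lengths E→25/4, M→7/4; new cluster EM
  updated: d(B,EM)=11, d(EM,G)=36, d(EM,K)=18, d(EM,X)=32
step 2: merge (EM,K) at d=18, Q=-154; branch lengths EM→20/3, K→34/3; new cluster EKM
  updated: d(B,EKM)=31/2, d(EKM,G)=15, d(EKM,X)=57/2
step 3: merge (B,X) at d=5, Q=-67; branch lengths B→-3, X→8; new cluster BX
  updated: d(BX,EKM)=39/2, d(BX,G)=9
step 4: merge (BX,EKM) at d=39/2, Q=-87/2; branch lengths BX→27/4, EKM→51/4; new cluster BEKMX
  updated: d(BEKMX,G)=9/4
step 5: merge (BEKMX,G) at d=9/4; branch lengths BEKMX→9/8, G→9/8; new cluster BEGKMX
final tree: (((B:-3,X:8):27/4,((E:25/4,M:7/4):20/3,K:34/3):51/4):9/8,G:9/8)
total length: 211/4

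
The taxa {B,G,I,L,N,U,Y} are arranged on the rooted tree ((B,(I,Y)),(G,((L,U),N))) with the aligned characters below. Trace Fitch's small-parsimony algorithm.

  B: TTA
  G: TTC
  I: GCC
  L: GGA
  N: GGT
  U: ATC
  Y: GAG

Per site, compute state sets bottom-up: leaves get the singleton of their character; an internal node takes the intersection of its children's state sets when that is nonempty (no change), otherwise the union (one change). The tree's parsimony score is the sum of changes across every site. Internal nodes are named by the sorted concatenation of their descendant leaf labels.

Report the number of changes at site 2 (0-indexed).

4

site 0, node IY: I={G} ∩ Y={G} → {G} (+0)
site 0, node BIY: B={T} ∪ IY={G} → {G,T} (+1)
site 0, node LU: L={G} ∪ U={A} → {A,G} (+1)
site 0, node LNU: LU={A,G} ∩ N={G} → {G} (+0)
site 0, node GLNU: G={T} ∪ LNU={G} → {G,T} (+1)
site 0, node BGILNUY: BIY={G,T} ∩ GLNU={G,T} → {G,T} (+0)
site 1, node IY: I={C} ∪ Y={A} → {A,C} (+1)
site 1, node BIY: B={T} ∪ IY={A,C} → {A,C,T} (+1)
site 1, node LU: L={G} ∪ U={T} → {G,T} (+1)
site 1, node LNU: LU={G,T} ∩ N={G} → {G} (+0)
site 1, node GLNU: G={T} ∪ LNU={G} → {G,T} (+1)
site 1, node BGILNUY: BIY={A,C,T} ∩ GLNU={G,T} → {T} (+0)
site 2, node IY: I={C} ∪ Y={G} → {C,G} (+1)
site 2, node BIY: B={A} ∪ IY={C,G} → {A,C,G} (+1)
site 2, node LU: L={A} ∪ U={C} → {A,C} (+1)
site 2, node LNU: LU={A,C} ∪ N={T} → {A,C,T} (+1)
site 2, node GLNU: G={C} ∩ LNU={A,C,T} → {C} (+0)
site 2, node BGILNUY: BIY={A,C,G} ∩ GLNU={C} → {C} (+0)
per-site changes: [3, 4, 4]; total = 11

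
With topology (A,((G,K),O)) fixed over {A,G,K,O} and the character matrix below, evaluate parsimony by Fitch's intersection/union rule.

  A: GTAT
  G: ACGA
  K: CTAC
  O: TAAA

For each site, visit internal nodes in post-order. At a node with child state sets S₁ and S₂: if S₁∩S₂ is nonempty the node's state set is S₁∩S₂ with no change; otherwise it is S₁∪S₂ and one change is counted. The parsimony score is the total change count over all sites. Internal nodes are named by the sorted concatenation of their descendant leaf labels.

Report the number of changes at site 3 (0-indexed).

2

site 0, node GK: G={A} ∪ K={C} → {A,C} (+1)
site 0, node GKO: GK={A,C} ∪ O={T} → {A,C,T} (+1)
site 0, node AGKO: A={G} ∪ GKO={A,C,T} → {A,C,G,T} (+1)
site 1, node GK: G={C} ∪ K={T} → {C,T} (+1)
site 1, node GKO: GK={C,T} ∪ O={A} → {A,C,T} (+1)
site 1, node AGKO: A={T} ∩ GKO={A,C,T} → {T} (+0)
site 2, node GK: G={G} ∪ K={A} → {A,G} (+1)
site 2, node GKO: GK={A,G} ∩ O={A} → {A} (+0)
site 2, node AGKO: A={A} ∩ GKO={A} → {A} (+0)
site 3, node GK: G={A} ∪ K={C} → {A,C} (+1)
site 3, node GKO: GK={A,C} ∩ O={A} → {A} (+0)
site 3, node AGKO: A={T} ∪ GKO={A} → {A,T} (+1)
per-site changes: [3, 2, 1, 2]; total = 8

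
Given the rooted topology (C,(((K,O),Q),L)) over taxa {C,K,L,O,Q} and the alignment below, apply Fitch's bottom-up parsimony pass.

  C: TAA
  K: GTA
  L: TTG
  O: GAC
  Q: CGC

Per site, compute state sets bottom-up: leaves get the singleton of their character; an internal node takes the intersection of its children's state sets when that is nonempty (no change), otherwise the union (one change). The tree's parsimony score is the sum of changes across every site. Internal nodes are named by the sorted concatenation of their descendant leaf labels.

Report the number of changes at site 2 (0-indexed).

[col 0] KO: children K:{G}, O:{G} ∩→ {G}; cost 0
[col 0] KOQ: children KO:{G}, Q:{C} ∪→ {C,G}; cost 1
[col 0] KLOQ: children KOQ:{C,G}, L:{T} ∪→ {C,G,T}; cost 1
[col 0] CKLOQ: children C:{T}, KLOQ:{C,G,T} ∩→ {T}; cost 0
[col 1] KO: children K:{T}, O:{A} ∪→ {A,T}; cost 1
[col 1] KOQ: children KO:{A,T}, Q:{G} ∪→ {A,G,T}; cost 1
[col 1] KLOQ: children KOQ:{A,G,T}, L:{T} ∩→ {T}; cost 0
[col 1] CKLOQ: children C:{A}, KLOQ:{T} ∪→ {A,T}; cost 1
[col 2] KO: children K:{A}, O:{C} ∪→ {A,C}; cost 1
[col 2] KOQ: children KO:{A,C}, Q:{C} ∩→ {C}; cost 0
[col 2] KLOQ: children KOQ:{C}, L:{G} ∪→ {C,G}; cost 1
[col 2] CKLOQ: children C:{A}, KLOQ:{C,G} ∪→ {A,C,G}; cost 1
per-site changes: [2, 3, 3]; total = 8

3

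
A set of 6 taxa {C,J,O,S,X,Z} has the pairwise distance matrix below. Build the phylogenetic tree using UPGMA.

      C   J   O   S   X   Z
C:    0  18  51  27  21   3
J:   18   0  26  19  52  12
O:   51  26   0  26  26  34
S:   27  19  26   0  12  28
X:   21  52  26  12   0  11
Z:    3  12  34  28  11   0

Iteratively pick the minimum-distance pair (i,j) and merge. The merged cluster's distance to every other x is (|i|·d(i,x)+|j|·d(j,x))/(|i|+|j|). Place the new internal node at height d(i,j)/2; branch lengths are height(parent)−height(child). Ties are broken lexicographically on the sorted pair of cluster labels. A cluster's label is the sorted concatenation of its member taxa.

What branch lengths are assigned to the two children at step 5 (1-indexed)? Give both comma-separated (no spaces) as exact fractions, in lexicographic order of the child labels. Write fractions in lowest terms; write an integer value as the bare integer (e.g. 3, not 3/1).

67/9,35/18

iteration 1: select C,Z (d=3); attach at lengths (3/2, 3/2); label the merged cluster CZ
  updated: d(CZ,J)=15, d(CZ,O)=85/2, d(CZ,S)=55/2, d(CZ,X)=16
iteration 2: select S,X (d=12); attach at lengths (6, 6); label the merged cluster SX
  updated: d(CZ,SX)=87/4, d(J,SX)=71/2, d(O,SX)=26
iteration 3: select CZ,J (d=15); attach at lengths (6, 15/2); label the merged cluster CJZ
  updated: d(CJZ,O)=37, d(CJZ,SX)=79/3
iteration 4: select O,SX (d=26); attach at lengths (13, 7); label the merged cluster OSX
  updated: d(CJZ,OSX)=269/9
iteration 5: select CJZ,OSX (d=269/9); attach at lengths (67/9, 35/18); label the merged cluster CJOSXZ
final tree: (((C:3/2,Z:3/2):6,J:15/2):67/9,(O:13,(S:6,X:6):7):35/18)
total length: 521/9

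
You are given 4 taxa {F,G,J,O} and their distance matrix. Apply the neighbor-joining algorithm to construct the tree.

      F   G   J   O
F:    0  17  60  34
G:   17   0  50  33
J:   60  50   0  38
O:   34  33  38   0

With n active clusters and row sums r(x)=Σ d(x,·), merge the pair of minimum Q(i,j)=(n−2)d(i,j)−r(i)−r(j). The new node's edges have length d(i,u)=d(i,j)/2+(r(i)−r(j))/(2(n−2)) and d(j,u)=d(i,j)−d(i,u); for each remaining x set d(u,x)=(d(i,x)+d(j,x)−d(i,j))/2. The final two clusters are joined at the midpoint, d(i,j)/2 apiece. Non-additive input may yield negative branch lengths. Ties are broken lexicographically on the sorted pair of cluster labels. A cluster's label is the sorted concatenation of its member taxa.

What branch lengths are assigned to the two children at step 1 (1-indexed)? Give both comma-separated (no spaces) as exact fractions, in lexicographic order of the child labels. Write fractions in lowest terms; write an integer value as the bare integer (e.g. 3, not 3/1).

45/4,23/4

step 1: merge (F,G) at d=17, Q=-177; branch lengths F→45/4, G→23/4; new cluster FG
  updated: d(FG,J)=93/2, d(FG,O)=25
step 2: merge (FG,J) at d=93/2, Q=-219/2; branch lengths FG→67/4, J→119/4; new cluster FGJ
  updated: d(FGJ,O)=33/4
step 3: merge (FGJ,O) at d=33/4; branch lengths FGJ→33/8, O→33/8; new cluster FGJO
final tree: (((F:45/4,G:23/4):67/4,J:119/4):33/8,O:33/8)
total length: 287/4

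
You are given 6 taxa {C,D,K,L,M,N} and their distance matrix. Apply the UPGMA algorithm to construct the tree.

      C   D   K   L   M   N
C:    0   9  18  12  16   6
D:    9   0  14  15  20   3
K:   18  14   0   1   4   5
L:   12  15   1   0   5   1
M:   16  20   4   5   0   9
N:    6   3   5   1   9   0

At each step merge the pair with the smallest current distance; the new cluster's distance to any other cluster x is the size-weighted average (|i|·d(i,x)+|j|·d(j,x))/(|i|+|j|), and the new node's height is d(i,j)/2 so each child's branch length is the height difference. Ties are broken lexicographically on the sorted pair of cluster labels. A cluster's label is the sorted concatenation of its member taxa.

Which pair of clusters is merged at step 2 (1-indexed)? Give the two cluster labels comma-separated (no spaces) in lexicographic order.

step 1: merge (K,L) at d=1; branch lengths K→1/2, L→1/2; new cluster KL
  updated: d(C,KL)=15, d(D,KL)=29/2, d(KL,M)=9/2, d(KL,N)=3
step 2: merge (D,N) at d=3; branch lengths D→3/2, N→3/2; new cluster DN
  updated: d(C,DN)=15/2, d(DN,KL)=35/4, d(DN,M)=29/2
step 3: merge (KL,M) at d=9/2; branch lengths KL→7/4, M→9/4; new cluster KLM
  updated: d(C,KLM)=46/3, d(DN,KLM)=32/3
step 4: merge (C,DN) at d=15/2; branch lengths C→15/4, DN→9/4; new cluster CDN
  updated: d(CDN,KLM)=110/9
step 5: merge (CDN,KLM) at d=110/9; branch lengths CDN→85/36, KLM→139/36; new cluster CDKLMN
final tree: ((C:15/4,(D:3/2,N:3/2):9/4):85/36,((K:1/2,L:1/2):7/4,M:9/4):139/36)
total length: 182/9

D,N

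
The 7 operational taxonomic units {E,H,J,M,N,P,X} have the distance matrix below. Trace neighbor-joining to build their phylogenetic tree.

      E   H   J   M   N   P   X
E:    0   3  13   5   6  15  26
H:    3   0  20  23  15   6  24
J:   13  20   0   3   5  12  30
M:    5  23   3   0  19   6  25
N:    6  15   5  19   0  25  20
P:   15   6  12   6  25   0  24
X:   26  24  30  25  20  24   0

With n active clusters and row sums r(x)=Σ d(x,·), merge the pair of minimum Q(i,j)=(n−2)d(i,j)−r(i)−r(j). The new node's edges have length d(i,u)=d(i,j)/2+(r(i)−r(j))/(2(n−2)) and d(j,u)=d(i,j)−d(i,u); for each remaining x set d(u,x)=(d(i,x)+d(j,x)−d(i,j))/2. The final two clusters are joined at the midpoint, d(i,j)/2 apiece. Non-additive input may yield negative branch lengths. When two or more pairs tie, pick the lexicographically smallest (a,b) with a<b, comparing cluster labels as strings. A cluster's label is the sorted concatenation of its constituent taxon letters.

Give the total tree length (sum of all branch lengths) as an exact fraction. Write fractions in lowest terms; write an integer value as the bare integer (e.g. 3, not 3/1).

1. join H+P (d=6, Q=-149) ⇒ HP; edges |H|=33/10, |P|=27/10
  updated: d(E,HP)=6, d(HP,J)=13, d(HP,M)=23/2, d(HP,N)=17, d(HP,X)=21
2. join J+M (d=3, Q=-231/2) ⇒ JM; edges |J|=25/16, |M|=23/16
  updated: d(E,JM)=15/2, d(HP,JM)=43/4, d(JM,N)=21/2, d(JM,X)=26
3. join N+X (d=20, Q=-173/2) ⇒ NX; edges |N|=41/12, |X|=199/12
  updated: d(E,NX)=6, d(HP,NX)=9, d(JM,NX)=33/4
4. join E+HP (d=6, Q=-133/4) ⇒ EHP; edges |E|=23/16, |HP|=73/16
  updated: d(EHP,JM)=49/8, d(EHP,NX)=9/2
5. join EHP+JM (d=49/8, Q=-151/8) ⇒ EHJMP; edges |EHP|=19/16, |JM|=79/16
  updated: d(EHJMP,NX)=53/16
6. join EHJMP+NX (d=53/16) ⇒ EHJMNPX; edges |EHJMP|=53/32, |NX|=53/32
final tree: (((E:23/16,(H:33/10,P:27/10):73/16):19/16,(J:25/16,M:23/16):79/16):53/32,(N:41/12,X:199/12):53/32)
total length: 711/16

711/16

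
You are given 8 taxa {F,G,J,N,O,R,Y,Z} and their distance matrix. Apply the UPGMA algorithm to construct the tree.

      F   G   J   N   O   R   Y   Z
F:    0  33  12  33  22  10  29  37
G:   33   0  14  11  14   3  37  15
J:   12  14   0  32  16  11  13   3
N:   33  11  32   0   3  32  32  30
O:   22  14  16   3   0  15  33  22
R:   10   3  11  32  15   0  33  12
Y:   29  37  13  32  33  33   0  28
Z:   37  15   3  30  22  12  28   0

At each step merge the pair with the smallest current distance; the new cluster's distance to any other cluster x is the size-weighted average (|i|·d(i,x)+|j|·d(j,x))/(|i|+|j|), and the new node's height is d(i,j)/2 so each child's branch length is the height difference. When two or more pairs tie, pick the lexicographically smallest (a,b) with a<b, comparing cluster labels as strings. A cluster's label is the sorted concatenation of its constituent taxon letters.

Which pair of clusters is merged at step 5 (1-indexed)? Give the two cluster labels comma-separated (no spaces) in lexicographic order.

GJRZ,NO

1. join G+R (d=3) ⇒ GR; edges |G|=3/2, |R|=3/2
  updated: d(F,GR)=43/2, d(GR,J)=25/2, d(GR,N)=43/2, d(GR,O)=29/2, d(GR,Y)=35, d(GR,Z)=27/2
2. join J+Z (d=3) ⇒ JZ; edges |J|=3/2, |Z|=3/2
  updated: d(F,JZ)=49/2, d(GR,JZ)=13, d(JZ,N)=31, d(JZ,O)=19, d(JZ,Y)=41/2
3. join N+O (d=3) ⇒ NO; edges |N|=3/2, |O|=3/2
  updated: d(F,NO)=55/2, d(GR,NO)=18, d(JZ,NO)=25, d(NO,Y)=65/2
4. join GR+JZ (d=13) ⇒ GJRZ; edges |GR|=5, |JZ|=5
  updated: d(F,GJRZ)=23, d(GJRZ,NO)=43/2, d(GJRZ,Y)=111/4
5. join GJRZ+NO (d=43/2) ⇒ GJNORZ; edges |GJRZ|=17/4, |NO|=37/4
  updated: d(F,GJNORZ)=49/2, d(GJNORZ,Y)=88/3
6. join F+GJNORZ (d=49/2) ⇒ FGJNORZ; edges |F|=49/4, |GJNORZ|=3/2
  updated: d(FGJNORZ,Y)=205/7
7. join FGJNORZ+Y (d=205/7) ⇒ FGJNORYZ; edges |FGJNORZ|=67/28, |Y|=205/14
final tree: ((F:49/4,(((G:3/2,R:3/2):5,(J:3/2,Z:3/2):5):17/4,(N:3/2,O:3/2):37/4):3/2):67/28,Y:205/14)
total length: 443/7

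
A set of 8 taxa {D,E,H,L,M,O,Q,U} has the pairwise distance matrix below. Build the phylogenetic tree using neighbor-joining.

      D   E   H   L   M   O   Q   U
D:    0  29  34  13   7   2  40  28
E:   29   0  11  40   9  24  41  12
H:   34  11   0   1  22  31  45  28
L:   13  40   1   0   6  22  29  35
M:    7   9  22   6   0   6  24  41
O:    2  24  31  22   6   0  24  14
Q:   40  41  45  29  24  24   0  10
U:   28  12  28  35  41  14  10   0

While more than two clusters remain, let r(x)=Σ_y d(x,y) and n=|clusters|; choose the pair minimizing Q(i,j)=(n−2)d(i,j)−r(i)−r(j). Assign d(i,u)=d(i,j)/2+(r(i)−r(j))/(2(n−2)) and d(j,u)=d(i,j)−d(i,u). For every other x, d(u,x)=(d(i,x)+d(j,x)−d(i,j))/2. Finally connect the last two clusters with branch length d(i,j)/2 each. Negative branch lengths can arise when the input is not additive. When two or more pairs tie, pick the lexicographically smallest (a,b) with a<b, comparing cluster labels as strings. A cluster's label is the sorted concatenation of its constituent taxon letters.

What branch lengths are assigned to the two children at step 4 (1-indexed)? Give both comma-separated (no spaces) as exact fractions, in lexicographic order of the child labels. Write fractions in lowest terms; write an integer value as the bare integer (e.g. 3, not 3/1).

step 1: merge (Q,U) at d=10, Q=-321; branch lengths Q→35/4, U→5/4; new cluster QU
  updated: d(D,QU)=29, d(E,QU)=43/2, d(H,QU)=63/2, d(L,QU)=27, d(M,QU)=55/2, d(O,QU)=14
step 2: merge (H,L) at d=1, Q=-469/2; branch lengths H→53/20, L→-33/20; new cluster HL
  updated: d(D,HL)=23, d(E,HL)=25, d(HL,M)=27/2, d(HL,O)=26, d(HL,QU)=115/4
step 3: merge (D,O) at d=2, Q=-154; branch lengths D→13/4, O→-5/4; new cluster DO
  updated: d(DO,E)=51/2, d(DO,HL)=47/2, d(DO,M)=11/2, d(DO,QU)=41/2
step 4: merge (E,QU) at d=43/2, Q=-459/4; branch lengths E→63/8, QU→109/8; new cluster EQU
  updated: d(DO,EQU)=49/4, d(EQU,HL)=129/8, d(EQU,M)=15/2
step 5: merge (DO,M) at d=11/2, Q=-227/4; branch lengths DO→103/16, M→-15/16; new cluster DMO
  updated: d(DMO,EQU)=57/8, d(DMO,HL)=63/4
step 6: merge (DMO,EQU) at d=57/8, Q=-39; branch lengths DMO→27/8, EQU→15/4; new cluster DEMOQU
  updated: d(DEMOQU,HL)=99/8
step 7: merge (DEMOQU,HL) at d=99/8; branch lengths DEMOQU→99/16, HL→99/16; new cluster DEHLMOQU
final tree: ((((D:13/4,O:-5/4):103/16,M:-15/16):27/8,(E:63/8,(Q:35/4,U:5/4):109/8):15/4):99/16,(H:53/20,L:-33/20):99/16)
total length: 119/2

63/8,109/8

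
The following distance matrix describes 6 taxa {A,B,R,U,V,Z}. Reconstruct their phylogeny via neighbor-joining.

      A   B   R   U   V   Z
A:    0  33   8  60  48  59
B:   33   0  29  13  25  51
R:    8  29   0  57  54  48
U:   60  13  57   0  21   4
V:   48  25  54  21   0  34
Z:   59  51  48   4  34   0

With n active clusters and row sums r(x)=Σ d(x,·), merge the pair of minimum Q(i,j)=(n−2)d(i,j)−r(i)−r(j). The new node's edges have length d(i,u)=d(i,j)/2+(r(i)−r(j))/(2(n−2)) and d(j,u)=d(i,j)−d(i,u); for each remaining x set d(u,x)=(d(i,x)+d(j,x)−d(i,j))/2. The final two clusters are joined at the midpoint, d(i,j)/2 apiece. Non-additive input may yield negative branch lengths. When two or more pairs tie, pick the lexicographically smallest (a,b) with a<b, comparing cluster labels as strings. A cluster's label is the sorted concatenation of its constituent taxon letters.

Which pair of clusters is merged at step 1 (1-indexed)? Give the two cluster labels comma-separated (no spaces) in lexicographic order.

A,R

step 1: merge (A,R) at d=8, Q=-372; branch lengths A→11/2, R→5/2; new cluster AR
  updated: d(AR,B)=27, d(AR,U)=109/2, d(AR,V)=47, d(AR,Z)=99/2
step 2: merge (U,Z) at d=4, Q=-219; branch lengths U→-17/3, Z→29/3; new cluster UZ
  updated: d(AR,UZ)=50, d(B,UZ)=30, d(UZ,V)=51/2
step 3: merge (AR,B) at d=27, Q=-152; branch lengths AR→24, B→3; new cluster ABR
  updated: d(ABR,UZ)=53/2, d(ABR,V)=45/2
step 4: merge (ABR,UZ) at d=53/2, Q=-149/2; branch lengths ABR→47/4, UZ→59/4; new cluster ABRUZ
  updated: d(ABRUZ,V)=43/4
step 5: merge (ABRUZ,V) at d=43/4; branch lengths ABRUZ→43/8, V→43/8; new cluster ABRUVZ
final tree: ((((A:11/2,R:5/2):24,B:3):47/4,(U:-17/3,Z:29/3):59/4):43/8,V:43/8)
total length: 305/4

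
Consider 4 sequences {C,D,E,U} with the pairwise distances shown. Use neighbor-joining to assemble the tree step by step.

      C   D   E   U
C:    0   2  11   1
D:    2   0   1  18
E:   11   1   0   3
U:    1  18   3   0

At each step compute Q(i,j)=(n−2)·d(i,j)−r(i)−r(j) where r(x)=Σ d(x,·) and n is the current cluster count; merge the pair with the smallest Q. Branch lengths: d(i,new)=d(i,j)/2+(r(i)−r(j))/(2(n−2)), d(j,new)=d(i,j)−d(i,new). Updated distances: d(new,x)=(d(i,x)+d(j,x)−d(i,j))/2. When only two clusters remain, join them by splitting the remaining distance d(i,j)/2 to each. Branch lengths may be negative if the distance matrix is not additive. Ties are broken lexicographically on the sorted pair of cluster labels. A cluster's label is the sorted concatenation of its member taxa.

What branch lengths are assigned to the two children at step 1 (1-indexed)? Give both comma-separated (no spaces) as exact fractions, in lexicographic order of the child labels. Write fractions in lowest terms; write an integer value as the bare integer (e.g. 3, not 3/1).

-3/2,5/2

step 1: merge (C,U) at d=1, Q=-34; branch lengths C→-3/2, U→5/2; new cluster CU
  updated: d(CU,D)=19/2, d(CU,E)=13/2
step 2: merge (CU,D) at d=19/2, Q=-17; branch lengths CU→15/2, D→2; new cluster CDU
  updated: d(CDU,E)=-1
step 3: merge (CDU,E) at d=-1; branch lengths CDU→-1/2, E→-1/2; new cluster CDEU
final tree: (((C:-3/2,U:5/2):15/2,D:2):-1/2,E:-1/2)
total length: 19/2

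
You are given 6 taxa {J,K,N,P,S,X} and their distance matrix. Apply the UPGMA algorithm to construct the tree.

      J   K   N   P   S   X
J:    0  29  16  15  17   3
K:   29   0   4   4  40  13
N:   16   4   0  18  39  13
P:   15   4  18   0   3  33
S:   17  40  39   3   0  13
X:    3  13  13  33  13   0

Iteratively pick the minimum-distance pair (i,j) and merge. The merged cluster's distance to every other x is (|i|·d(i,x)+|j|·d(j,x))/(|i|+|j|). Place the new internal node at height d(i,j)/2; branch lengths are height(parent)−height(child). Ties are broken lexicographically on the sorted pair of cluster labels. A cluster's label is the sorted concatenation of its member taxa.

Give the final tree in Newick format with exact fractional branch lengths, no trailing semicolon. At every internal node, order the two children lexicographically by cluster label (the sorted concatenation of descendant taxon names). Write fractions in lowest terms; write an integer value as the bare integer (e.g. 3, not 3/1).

(((J:3/2,X:3/2):59/8,(K:2,N:2):55/8):37/16,(P:3/2,S:3/2):155/16)

step 1: merge (J,X) at d=3; branch lengths J→3/2, X→3/2; new cluster JX
  updated: d(JX,K)=21, d(JX,N)=29/2, d(JX,P)=24, d(JX,S)=15
step 2: merge (P,S) at d=3; branch lengths P→3/2, S→3/2; new cluster PS
  updated: d(JX,PS)=39/2, d(K,PS)=22, d(N,PS)=57/2
step 3: merge (K,N) at d=4; branch lengths K→2, N→2; new cluster KN
  updated: d(JX,KN)=71/4, d(KN,PS)=101/4
step 4: merge (JX,KN) at d=71/4; branch lengths JX→59/8, KN→55/8; new cluster JKNX
  updated: d(JKNX,PS)=179/8
step 5: merge (JKNX,PS) at d=179/8; branch lengths JKNX→37/16, PS→155/16; new cluster JKNPSX
final tree: (((J:3/2,X:3/2):59/8,(K:2,N:2):55/8):37/16,(P:3/2,S:3/2):155/16)
total length: 145/4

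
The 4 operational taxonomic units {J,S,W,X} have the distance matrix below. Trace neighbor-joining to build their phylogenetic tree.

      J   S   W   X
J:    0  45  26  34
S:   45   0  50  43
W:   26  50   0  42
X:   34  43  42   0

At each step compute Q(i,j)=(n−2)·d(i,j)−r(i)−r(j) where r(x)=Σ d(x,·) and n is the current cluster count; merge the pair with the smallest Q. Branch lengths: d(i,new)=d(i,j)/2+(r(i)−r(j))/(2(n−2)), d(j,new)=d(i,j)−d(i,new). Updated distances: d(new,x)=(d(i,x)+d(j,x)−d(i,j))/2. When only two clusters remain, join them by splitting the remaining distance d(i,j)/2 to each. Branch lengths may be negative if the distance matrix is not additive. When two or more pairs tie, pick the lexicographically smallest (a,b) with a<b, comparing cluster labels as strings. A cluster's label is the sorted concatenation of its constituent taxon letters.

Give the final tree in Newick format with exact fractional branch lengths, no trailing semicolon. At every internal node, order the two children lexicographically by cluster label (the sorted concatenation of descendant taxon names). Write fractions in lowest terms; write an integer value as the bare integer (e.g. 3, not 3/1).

(((J:39/4,W:65/4):33/4,S:105/4):67/8,X:67/8)

step 1: merge (J,W) at d=26, Q=-171; branch lengths J→39/4, W→65/4; new cluster JW
  updated: d(JW,S)=69/2, d(JW,X)=25
step 2: merge (JW,S) at d=69/2, Q=-205/2; branch lengths JW→33/4, S→105/4; new cluster JSW
  updated: d(JSW,X)=67/4
step 3: merge (JSW,X) at d=67/4; branch lengths JSW→67/8, X→67/8; new cluster JSWX
final tree: (((J:39/4,W:65/4):33/4,S:105/4):67/8,X:67/8)
total length: 309/4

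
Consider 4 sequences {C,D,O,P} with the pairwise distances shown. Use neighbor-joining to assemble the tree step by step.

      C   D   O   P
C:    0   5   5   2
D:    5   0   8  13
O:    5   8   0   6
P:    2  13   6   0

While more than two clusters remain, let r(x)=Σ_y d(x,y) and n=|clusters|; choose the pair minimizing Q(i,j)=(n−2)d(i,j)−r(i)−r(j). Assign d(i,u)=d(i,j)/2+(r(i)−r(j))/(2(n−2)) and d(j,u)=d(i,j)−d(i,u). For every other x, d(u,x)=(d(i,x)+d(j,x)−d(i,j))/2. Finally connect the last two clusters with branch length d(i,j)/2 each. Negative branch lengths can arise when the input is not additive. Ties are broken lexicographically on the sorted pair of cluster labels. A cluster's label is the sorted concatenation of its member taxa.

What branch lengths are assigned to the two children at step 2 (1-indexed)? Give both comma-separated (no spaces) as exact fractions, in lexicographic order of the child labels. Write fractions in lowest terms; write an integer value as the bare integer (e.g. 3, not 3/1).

1. join C+P (d=2, Q=-29) ⇒ CP; edges |C|=-5/4, |P|=13/4
  updated: d(CP,D)=8, d(CP,O)=9/2
2. join CP+D (d=8, Q=-41/2) ⇒ CDP; edges |CP|=9/4, |D|=23/4
  updated: d(CDP,O)=9/4
3. join CDP+O (d=9/4) ⇒ CDOP; edges |CDP|=9/8, |O|=9/8
final tree: (((C:-5/4,P:13/4):9/4,D:23/4):9/8,O:9/8)
total length: 49/4

9/4,23/4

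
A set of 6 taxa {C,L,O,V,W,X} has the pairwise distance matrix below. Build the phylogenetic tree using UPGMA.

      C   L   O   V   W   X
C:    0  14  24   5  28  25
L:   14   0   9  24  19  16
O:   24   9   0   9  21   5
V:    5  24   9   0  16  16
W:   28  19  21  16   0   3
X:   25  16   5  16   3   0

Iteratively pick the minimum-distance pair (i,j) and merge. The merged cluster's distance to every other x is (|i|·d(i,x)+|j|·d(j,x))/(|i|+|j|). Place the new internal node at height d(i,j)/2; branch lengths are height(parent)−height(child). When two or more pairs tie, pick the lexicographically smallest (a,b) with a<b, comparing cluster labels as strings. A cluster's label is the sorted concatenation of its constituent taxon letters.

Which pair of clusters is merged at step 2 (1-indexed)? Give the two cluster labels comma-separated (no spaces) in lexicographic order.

C,V

iteration 1: select W,X (d=3); attach at lengths (3/2, 3/2); label the merged cluster WX
  updated: d(C,WX)=53/2, d(L,WX)=35/2, d(O,WX)=13, d(V,WX)=16
iteration 2: select C,V (d=5); attach at lengths (5/2, 5/2); label the merged cluster CV
  updated: d(CV,L)=19, d(CV,O)=33/2, d(CV,WX)=85/4
iteration 3: select L,O (d=9); attach at lengths (9/2, 9/2); label the merged cluster LO
  updated: d(CV,LO)=71/4, d(LO,WX)=61/4
iteration 4: select LO,WX (d=61/4); attach at lengths (25/8, 49/8); label the merged cluster LOWX
  updated: d(CV,LOWX)=39/2
iteration 5: select CV,LOWX (d=39/2); attach at lengths (29/4, 17/8); label the merged cluster CLOVWX
final tree: ((C:5/2,V:5/2):29/4,((L:9/2,O:9/2):25/8,(W:3/2,X:3/2):49/8):17/8)
total length: 285/8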